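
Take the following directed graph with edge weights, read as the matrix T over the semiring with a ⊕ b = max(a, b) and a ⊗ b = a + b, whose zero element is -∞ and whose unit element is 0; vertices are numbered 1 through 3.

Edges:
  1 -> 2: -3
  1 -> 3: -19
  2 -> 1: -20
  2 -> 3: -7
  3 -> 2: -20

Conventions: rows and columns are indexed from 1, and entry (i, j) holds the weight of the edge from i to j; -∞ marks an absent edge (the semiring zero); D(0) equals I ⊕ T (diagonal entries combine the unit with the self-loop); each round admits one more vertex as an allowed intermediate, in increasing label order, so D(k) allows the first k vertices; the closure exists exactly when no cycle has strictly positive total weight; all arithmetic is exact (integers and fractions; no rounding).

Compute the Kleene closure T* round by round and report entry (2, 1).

D(0):
  [0, -3, -19]
  [-20, 0, -7]
  [-∞, -20, 0]
D(1):
  [0, -3, -19]
  [-20, 0, -7]
  [-∞, -20, 0]
D(2):
  [0, -3, -10]
  [-20, 0, -7]
  [-40, -20, 0]
D(3):
  [0, -3, -10]
  [-20, 0, -7]
  [-40, -20, 0]
Answer: T*[2][1] = -20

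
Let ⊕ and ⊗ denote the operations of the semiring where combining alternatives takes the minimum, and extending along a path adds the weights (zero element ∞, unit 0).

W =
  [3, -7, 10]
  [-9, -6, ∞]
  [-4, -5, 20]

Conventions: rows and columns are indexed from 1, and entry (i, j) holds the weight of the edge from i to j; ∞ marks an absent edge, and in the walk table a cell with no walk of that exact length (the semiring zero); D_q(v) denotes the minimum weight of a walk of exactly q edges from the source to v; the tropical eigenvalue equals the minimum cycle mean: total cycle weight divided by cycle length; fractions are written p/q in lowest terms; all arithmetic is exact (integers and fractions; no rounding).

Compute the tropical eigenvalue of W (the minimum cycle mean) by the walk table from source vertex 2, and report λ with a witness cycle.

q=0: [∞, 0, ∞]
q=1: [-9, -6, ∞]
q=2: [-15, -16, 1]
q=3: [-25, -22, -5]
Optimal cycle mean attained by: cycle 1->2->1, total (-7) + (-9), length 2.
Answer: λ = -8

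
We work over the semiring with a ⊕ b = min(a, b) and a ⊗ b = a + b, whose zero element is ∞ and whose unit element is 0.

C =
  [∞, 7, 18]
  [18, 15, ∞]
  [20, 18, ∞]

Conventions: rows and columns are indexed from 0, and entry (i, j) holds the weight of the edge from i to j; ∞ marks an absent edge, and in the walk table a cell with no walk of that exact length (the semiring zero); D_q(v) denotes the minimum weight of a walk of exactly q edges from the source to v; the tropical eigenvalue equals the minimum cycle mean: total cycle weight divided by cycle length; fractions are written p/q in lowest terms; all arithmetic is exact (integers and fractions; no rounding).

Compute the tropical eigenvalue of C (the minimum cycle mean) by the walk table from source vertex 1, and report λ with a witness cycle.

q=0: [∞, 0, ∞]
q=1: [18, 15, ∞]
q=2: [33, 25, 36]
q=3: [43, 40, 51]
Optimal cycle mean attained by: cycle 0->1->0, total 7 + 18, length 2.
Answer: λ = 25/2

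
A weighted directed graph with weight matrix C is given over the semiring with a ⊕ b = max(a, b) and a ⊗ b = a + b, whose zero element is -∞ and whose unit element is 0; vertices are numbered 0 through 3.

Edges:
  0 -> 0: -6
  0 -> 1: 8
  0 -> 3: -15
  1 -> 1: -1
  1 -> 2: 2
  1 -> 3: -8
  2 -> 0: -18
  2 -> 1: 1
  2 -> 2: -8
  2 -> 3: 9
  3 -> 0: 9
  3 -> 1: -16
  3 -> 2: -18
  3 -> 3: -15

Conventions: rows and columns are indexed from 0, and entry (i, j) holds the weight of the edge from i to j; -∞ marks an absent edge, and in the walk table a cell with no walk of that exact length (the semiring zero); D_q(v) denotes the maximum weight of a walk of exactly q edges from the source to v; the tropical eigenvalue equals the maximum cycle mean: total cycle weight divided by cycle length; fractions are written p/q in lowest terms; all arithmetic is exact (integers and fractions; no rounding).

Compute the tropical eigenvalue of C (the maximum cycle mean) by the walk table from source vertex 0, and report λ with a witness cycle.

q=0: [0, -∞, -∞, -∞]
q=1: [-6, 8, -∞, -15]
q=2: [-6, 7, 10, 0]
q=3: [9, 11, 9, 19]
q=4: [28, 17, 13, 18]
Optimal cycle mean attained by: cycle 0->1->2->3->0, total 8 + 2 + 9 + 9, length 4.
Answer: λ = 7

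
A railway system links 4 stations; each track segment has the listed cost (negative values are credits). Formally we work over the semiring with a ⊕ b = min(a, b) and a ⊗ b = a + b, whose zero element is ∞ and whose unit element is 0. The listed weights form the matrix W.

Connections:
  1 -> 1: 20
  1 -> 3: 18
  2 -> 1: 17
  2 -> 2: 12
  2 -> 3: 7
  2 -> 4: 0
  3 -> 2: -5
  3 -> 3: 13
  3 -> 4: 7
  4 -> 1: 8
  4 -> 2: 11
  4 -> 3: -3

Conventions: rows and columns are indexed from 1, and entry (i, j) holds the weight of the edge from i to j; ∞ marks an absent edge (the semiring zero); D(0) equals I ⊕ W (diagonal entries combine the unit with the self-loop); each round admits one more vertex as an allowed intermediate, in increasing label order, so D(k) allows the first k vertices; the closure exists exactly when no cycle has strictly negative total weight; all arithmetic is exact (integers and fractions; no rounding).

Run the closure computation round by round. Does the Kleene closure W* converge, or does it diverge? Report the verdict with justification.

D(0):
  [0, ∞, 18, ∞]
  [17, 0, 7, 0]
  [∞, -5, 0, 7]
  [8, 11, -3, 0]
D(1):
  [0, ∞, 18, ∞]
  [17, 0, 7, 0]
  [∞, -5, 0, 7]
  [8, 11, -3, 0]
D(2):
  [0, ∞, 18, ∞]
  [17, 0, 7, 0]
  [12, -5, 0, -5]
  [8, 11, -3, 0]
Detection: at round 3, diagonal entry (4, 4) turns strictly negative.
Key observation: the cycle 4->3->2->4 has total weight (-3) + (-5) + 0, which is strictly negative.
Answer: DIVERGES — negative cycle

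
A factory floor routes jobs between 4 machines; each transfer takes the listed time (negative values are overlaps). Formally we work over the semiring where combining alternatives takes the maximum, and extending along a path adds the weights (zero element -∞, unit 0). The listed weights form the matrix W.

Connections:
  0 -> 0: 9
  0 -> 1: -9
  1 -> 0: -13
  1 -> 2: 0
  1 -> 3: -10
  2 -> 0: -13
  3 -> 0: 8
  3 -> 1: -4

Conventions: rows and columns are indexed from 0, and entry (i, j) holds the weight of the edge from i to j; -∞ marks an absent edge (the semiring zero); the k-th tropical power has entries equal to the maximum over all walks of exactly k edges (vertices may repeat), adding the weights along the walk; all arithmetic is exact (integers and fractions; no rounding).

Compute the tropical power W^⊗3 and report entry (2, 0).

W^⊗2:
  [18, 0, -9, -19]
  [-2, -14, -∞, -∞]
  [-4, -22, -∞, -∞]
  [17, -1, -4, -14]
W^⊗3:
  [27, 9, 0, -10]
  [7, -11, -14, -24]
  [5, -13, -22, -32]
  [26, 8, -1, -11]
Key observation: the optimum is the walk 2->0->0->0, with weight (-13) + 9 + 9 = 5.
Optimal value attained by: walk 2->0->0->0.
Answer: (W^⊗3)[2][0] = 5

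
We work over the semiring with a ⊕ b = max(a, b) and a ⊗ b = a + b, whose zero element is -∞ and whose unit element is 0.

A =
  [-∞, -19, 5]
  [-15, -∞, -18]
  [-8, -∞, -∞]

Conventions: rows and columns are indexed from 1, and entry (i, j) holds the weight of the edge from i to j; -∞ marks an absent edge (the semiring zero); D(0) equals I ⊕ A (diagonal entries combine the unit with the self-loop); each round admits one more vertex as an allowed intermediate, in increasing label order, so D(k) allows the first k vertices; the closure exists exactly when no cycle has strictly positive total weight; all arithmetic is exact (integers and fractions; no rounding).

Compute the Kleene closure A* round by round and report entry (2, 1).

D(0):
  [0, -19, 5]
  [-15, 0, -18]
  [-8, -∞, 0]
D(1):
  [0, -19, 5]
  [-15, 0, -10]
  [-8, -27, 0]
D(2):
  [0, -19, 5]
  [-15, 0, -10]
  [-8, -27, 0]
D(3):
  [0, -19, 5]
  [-15, 0, -10]
  [-8, -27, 0]
Answer: A*[2][1] = -15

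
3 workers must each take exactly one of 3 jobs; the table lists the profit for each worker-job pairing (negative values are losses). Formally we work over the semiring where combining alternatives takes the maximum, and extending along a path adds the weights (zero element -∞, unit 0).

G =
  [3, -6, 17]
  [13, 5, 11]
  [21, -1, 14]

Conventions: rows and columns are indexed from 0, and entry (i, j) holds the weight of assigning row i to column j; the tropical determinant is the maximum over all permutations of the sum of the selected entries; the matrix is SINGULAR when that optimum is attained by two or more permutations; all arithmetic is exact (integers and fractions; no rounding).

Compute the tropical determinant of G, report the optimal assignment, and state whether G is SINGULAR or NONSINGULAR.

σ = (0, 1, 2): 3 + 5 + 14 = 22
σ = (0, 2, 1): 3 + 11 + (-1) = 13
σ = (1, 0, 2): (-6) + 13 + 14 = 21
σ = (1, 2, 0): (-6) + 11 + 21 = 26
σ = (2, 0, 1): 17 + 13 + (-1) = 29
σ = (2, 1, 0): 17 + 5 + 21 = 43
Optimal value attained by: σ = (2, 1, 0).
Answer: det⊕(G) = 43; verdict: NONSINGULAR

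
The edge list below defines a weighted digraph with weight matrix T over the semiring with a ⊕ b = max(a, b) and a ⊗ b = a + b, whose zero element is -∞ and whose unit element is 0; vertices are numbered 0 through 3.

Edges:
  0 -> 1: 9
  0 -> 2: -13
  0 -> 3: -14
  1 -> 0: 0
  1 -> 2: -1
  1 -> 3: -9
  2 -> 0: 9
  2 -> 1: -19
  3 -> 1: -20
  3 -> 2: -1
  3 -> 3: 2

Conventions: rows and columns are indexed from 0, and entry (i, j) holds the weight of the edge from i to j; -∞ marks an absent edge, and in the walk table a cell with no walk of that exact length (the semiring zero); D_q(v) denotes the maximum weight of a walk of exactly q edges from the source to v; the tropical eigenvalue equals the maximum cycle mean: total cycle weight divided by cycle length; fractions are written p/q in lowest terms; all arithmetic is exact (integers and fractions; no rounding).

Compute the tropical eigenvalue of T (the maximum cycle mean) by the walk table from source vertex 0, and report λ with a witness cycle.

q=0: [0, -∞, -∞, -∞]
q=1: [-∞, 9, -13, -14]
q=2: [9, -32, 8, 0]
q=3: [17, 18, -1, 2]
q=4: [18, 26, 17, 9]
Optimal cycle mean attained by: cycle 0->1->2->0, total 9 + (-1) + 9, length 3.
Answer: λ = 17/3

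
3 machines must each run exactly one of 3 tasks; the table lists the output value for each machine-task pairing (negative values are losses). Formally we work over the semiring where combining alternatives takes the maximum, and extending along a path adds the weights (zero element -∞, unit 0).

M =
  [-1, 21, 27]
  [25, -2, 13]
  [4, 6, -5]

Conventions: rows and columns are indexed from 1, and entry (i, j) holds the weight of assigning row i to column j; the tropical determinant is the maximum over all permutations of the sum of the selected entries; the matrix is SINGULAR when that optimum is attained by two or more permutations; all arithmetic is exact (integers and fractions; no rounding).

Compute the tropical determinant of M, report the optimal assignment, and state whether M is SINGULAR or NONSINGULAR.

σ = (1, 2, 3): (-1) + (-2) + (-5) = -8
σ = (1, 3, 2): (-1) + 13 + 6 = 18
σ = (2, 1, 3): 21 + 25 + (-5) = 41
σ = (2, 3, 1): 21 + 13 + 4 = 38
σ = (3, 1, 2): 27 + 25 + 6 = 58
σ = (3, 2, 1): 27 + (-2) + 4 = 29
Optimal value attained by: σ = (3, 1, 2).
Answer: det⊕(M) = 58; verdict: NONSINGULAR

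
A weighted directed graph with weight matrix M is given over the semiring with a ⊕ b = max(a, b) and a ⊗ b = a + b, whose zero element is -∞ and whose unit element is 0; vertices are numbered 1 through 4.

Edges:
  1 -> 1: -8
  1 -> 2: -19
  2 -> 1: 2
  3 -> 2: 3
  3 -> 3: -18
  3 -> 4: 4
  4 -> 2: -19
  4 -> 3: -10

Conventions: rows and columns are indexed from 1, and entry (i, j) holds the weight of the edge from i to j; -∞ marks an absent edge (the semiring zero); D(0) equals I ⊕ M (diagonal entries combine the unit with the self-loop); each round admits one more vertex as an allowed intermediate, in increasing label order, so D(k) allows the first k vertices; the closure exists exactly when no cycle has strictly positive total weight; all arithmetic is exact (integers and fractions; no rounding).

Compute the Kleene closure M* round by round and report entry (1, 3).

D(0):
  [0, -19, -∞, -∞]
  [2, 0, -∞, -∞]
  [-∞, 3, 0, 4]
  [-∞, -19, -10, 0]
D(1):
  [0, -19, -∞, -∞]
  [2, 0, -∞, -∞]
  [-∞, 3, 0, 4]
  [-∞, -19, -10, 0]
D(2):
  [0, -19, -∞, -∞]
  [2, 0, -∞, -∞]
  [5, 3, 0, 4]
  [-17, -19, -10, 0]
D(3):
  [0, -19, -∞, -∞]
  [2, 0, -∞, -∞]
  [5, 3, 0, 4]
  [-5, -7, -10, 0]
D(4):
  [0, -19, -∞, -∞]
  [2, 0, -∞, -∞]
  [5, 3, 0, 4]
  [-5, -7, -10, 0]
Answer: M*[1][3] = -∞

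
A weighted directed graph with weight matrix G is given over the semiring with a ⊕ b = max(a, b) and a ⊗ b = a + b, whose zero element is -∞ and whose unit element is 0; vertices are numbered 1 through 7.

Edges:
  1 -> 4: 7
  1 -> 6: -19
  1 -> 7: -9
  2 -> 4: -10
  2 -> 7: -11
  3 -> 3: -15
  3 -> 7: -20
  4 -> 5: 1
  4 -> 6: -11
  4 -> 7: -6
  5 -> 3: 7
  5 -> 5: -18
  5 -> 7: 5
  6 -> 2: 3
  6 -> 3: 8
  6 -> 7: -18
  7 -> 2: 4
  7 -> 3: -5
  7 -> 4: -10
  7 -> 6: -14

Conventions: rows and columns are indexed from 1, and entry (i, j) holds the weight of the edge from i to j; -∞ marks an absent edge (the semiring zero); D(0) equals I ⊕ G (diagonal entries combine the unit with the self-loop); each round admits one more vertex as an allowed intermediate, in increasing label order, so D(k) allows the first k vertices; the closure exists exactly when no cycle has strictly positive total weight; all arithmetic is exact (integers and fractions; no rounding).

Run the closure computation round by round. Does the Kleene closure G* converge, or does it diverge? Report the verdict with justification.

D(0):
  [0, -∞, -∞, 7, -∞, -19, -9]
  [-∞, 0, -∞, -10, -∞, -∞, -11]
  [-∞, -∞, 0, -∞, -∞, -∞, -20]
  [-∞, -∞, -∞, 0, 1, -11, -6]
  [-∞, -∞, 7, -∞, 0, -∞, 5]
  [-∞, 3, 8, -∞, -∞, 0, -18]
  [-∞, 4, -5, -10, -∞, -14, 0]
D(1):
  [0, -∞, -∞, 7, -∞, -19, -9]
  [-∞, 0, -∞, -10, -∞, -∞, -11]
  [-∞, -∞, 0, -∞, -∞, -∞, -20]
  [-∞, -∞, -∞, 0, 1, -11, -6]
  [-∞, -∞, 7, -∞, 0, -∞, 5]
  [-∞, 3, 8, -∞, -∞, 0, -18]
  [-∞, 4, -5, -10, -∞, -14, 0]
D(2):
  [0, -∞, -∞, 7, -∞, -19, -9]
  [-∞, 0, -∞, -10, -∞, -∞, -11]
  [-∞, -∞, 0, -∞, -∞, -∞, -20]
  [-∞, -∞, -∞, 0, 1, -11, -6]
  [-∞, -∞, 7, -∞, 0, -∞, 5]
  [-∞, 3, 8, -7, -∞, 0, -8]
  [-∞, 4, -5, -6, -∞, -14, 0]
D(3):
  [0, -∞, -∞, 7, -∞, -19, -9]
  [-∞, 0, -∞, -10, -∞, -∞, -11]
  [-∞, -∞, 0, -∞, -∞, -∞, -20]
  [-∞, -∞, -∞, 0, 1, -11, -6]
  [-∞, -∞, 7, -∞, 0, -∞, 5]
  [-∞, 3, 8, -7, -∞, 0, -8]
  [-∞, 4, -5, -6, -∞, -14, 0]
D(4):
  [0, -∞, -∞, 7, 8, -4, 1]
  [-∞, 0, -∞, -10, -9, -21, -11]
  [-∞, -∞, 0, -∞, -∞, -∞, -20]
  [-∞, -∞, -∞, 0, 1, -11, -6]
  [-∞, -∞, 7, -∞, 0, -∞, 5]
  [-∞, 3, 8, -7, -6, 0, -8]
  [-∞, 4, -5, -6, -5, -14, 0]
D(5):
  [0, -∞, 15, 7, 8, -4, 13]
  [-∞, 0, -2, -10, -9, -21, -4]
  [-∞, -∞, 0, -∞, -∞, -∞, -20]
  [-∞, -∞, 8, 0, 1, -11, 6]
  [-∞, -∞, 7, -∞, 0, -∞, 5]
  [-∞, 3, 8, -7, -6, 0, -1]
  [-∞, 4, 2, -6, -5, -14, 0]
D(6):
  [0, -1, 15, 7, 8, -4, 13]
  [-∞, 0, -2, -10, -9, -21, -4]
  [-∞, -∞, 0, -∞, -∞, -∞, -20]
  [-∞, -8, 8, 0, 1, -11, 6]
  [-∞, -∞, 7, -∞, 0, -∞, 5]
  [-∞, 3, 8, -7, -6, 0, -1]
  [-∞, 4, 2, -6, -5, -14, 0]
D(7):
  [0, 17, 15, 7, 8, -1, 13]
  [-∞, 0, -2, -10, -9, -18, -4]
  [-∞, -16, 0, -26, -25, -34, -20]
  [-∞, 10, 8, 0, 1, -8, 6]
  [-∞, 9, 7, -1, 0, -9, 5]
  [-∞, 3, 8, -7, -6, 0, -1]
  [-∞, 4, 2, -6, -5, -14, 0]
Key observation: every diagonal entry stays at the unit through all rounds, so no improving cycle exists.
Answer: CONVERGES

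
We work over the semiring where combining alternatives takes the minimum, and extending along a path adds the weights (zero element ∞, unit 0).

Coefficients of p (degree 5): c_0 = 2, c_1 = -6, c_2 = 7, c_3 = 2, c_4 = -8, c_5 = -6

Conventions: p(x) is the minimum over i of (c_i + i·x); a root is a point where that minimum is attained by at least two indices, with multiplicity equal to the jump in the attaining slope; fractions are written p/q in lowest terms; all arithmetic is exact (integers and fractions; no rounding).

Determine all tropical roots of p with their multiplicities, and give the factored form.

hull edge (i=0, c=2) to (i=1, c=-6): slope -8, span 1
hull edge (i=1, c=-6) to (i=4, c=-8): slope -2/3, span 3
hull edge (i=4, c=-8) to (i=5, c=-6): slope 2, span 1
Factored form: p(x) = -6 ⊗ (x ⊕ (-2)) ⊗ (x ⊕ 2/3) ⊗ (x ⊕ 2/3) ⊗ (x ⊕ 2/3) ⊗ (x ⊕ 8)
Answer: roots = -2 (mult 1), 2/3 (mult 3), 8 (mult 1)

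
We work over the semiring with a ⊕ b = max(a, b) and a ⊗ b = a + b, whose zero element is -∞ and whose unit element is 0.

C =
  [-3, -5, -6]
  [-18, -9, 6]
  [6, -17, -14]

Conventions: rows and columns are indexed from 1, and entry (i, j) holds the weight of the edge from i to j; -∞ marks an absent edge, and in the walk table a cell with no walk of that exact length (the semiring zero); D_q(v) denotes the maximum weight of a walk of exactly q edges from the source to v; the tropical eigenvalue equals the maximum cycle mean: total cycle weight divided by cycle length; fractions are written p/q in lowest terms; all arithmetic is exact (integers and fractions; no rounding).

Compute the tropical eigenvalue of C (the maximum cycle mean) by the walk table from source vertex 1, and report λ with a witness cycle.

q=0: [0, -∞, -∞]
q=1: [-3, -5, -6]
q=2: [0, -8, 1]
q=3: [7, -5, -2]
Optimal cycle mean attained by: cycle 1->2->3->1, total (-5) + 6 + 6, length 3.
Answer: λ = 7/3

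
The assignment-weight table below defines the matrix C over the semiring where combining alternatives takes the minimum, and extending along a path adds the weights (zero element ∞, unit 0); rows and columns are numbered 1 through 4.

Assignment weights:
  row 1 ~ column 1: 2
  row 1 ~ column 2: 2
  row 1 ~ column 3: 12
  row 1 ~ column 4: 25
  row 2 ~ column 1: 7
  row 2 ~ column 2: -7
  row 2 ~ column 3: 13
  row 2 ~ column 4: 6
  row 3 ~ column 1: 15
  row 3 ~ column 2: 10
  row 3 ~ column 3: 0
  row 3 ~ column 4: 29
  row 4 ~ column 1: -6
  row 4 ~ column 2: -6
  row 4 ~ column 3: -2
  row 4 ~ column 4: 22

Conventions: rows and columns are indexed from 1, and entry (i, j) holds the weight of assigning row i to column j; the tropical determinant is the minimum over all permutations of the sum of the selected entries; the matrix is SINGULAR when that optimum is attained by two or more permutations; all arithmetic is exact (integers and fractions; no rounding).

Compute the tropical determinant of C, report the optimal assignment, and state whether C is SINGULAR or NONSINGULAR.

σ = (1, 2, 3, 4): 2 + (-7) + 0 + 22 = 17
σ = (1, 2, 4, 3): 2 + (-7) + 29 + (-2) = 22
σ = (1, 3, 2, 4): 2 + 13 + 10 + 22 = 47
σ = (1, 3, 4, 2): 2 + 13 + 29 + (-6) = 38
σ = (1, 4, 2, 3): 2 + 6 + 10 + (-2) = 16
σ = (1, 4, 3, 2): 2 + 6 + 0 + (-6) = 2
σ = (2, 1, 3, 4): 2 + 7 + 0 + 22 = 31
σ = (2, 1, 4, 3): 2 + 7 + 29 + (-2) = 36
σ = (2, 3, 1, 4): 2 + 13 + 15 + 22 = 52
σ = (2, 3, 4, 1): 2 + 13 + 29 + (-6) = 38
σ = (2, 4, 1, 3): 2 + 6 + 15 + (-2) = 21
σ = (2, 4, 3, 1): 2 + 6 + 0 + (-6) = 2
σ = (3, 1, 2, 4): 12 + 7 + 10 + 22 = 51
σ = (3, 1, 4, 2): 12 + 7 + 29 + (-6) = 42
σ = (3, 2, 1, 4): 12 + (-7) + 15 + 22 = 42
σ = (3, 2, 4, 1): 12 + (-7) + 29 + (-6) = 28
σ = (3, 4, 1, 2): 12 + 6 + 15 + (-6) = 27
σ = (3, 4, 2, 1): 12 + 6 + 10 + (-6) = 22
σ = (4, 1, 2, 3): 25 + 7 + 10 + (-2) = 40
σ = (4, 1, 3, 2): 25 + 7 + 0 + (-6) = 26
σ = (4, 2, 1, 3): 25 + (-7) + 15 + (-2) = 31
σ = (4, 2, 3, 1): 25 + (-7) + 0 + (-6) = 12
σ = (4, 3, 1, 2): 25 + 13 + 15 + (-6) = 47
σ = (4, 3, 2, 1): 25 + 13 + 10 + (-6) = 42
Optimal value attained by: σ = (1, 4, 3, 2).
Answer: det⊕(C) = 2; verdict: SINGULAR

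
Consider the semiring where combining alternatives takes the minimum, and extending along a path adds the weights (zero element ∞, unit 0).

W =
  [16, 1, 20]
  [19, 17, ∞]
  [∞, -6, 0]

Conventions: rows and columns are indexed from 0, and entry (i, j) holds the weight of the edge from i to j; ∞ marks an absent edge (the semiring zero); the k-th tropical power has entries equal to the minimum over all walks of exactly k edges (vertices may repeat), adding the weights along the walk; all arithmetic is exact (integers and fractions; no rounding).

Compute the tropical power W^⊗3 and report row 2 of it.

W^⊗2:
  [20, 14, 20]
  [35, 20, 39]
  [13, -6, 0]
W^⊗3:
  [33, 14, 20]
  [39, 33, 39]
  [13, -6, 0]
Answer: row 2 of W^⊗3 = [13, -6, 0]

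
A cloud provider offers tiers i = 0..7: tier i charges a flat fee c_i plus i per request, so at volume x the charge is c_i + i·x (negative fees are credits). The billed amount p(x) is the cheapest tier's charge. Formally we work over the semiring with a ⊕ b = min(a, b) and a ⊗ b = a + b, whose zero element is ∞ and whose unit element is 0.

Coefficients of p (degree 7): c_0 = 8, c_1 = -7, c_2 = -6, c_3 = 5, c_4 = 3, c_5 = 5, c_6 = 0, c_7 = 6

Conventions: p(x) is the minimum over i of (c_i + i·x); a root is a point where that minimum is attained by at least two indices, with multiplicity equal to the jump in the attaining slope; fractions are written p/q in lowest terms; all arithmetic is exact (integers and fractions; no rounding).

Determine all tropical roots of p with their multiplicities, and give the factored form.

hull edge (i=0, c=8) to (i=1, c=-7): slope -15, span 1
hull edge (i=1, c=-7) to (i=2, c=-6): slope 1, span 1
hull edge (i=2, c=-6) to (i=6, c=0): slope 3/2, span 4
hull edge (i=6, c=0) to (i=7, c=6): slope 6, span 1
Factored form: p(x) = 6 ⊗ (x ⊕ (-6)) ⊗ (x ⊕ (-3/2)) ⊗ (x ⊕ (-3/2)) ⊗ (x ⊕ (-3/2)) ⊗ (x ⊕ (-3/2)) ⊗ (x ⊕ (-1)) ⊗ (x ⊕ 15)
Answer: roots = -6 (mult 1), -3/2 (mult 4), -1 (mult 1), 15 (mult 1)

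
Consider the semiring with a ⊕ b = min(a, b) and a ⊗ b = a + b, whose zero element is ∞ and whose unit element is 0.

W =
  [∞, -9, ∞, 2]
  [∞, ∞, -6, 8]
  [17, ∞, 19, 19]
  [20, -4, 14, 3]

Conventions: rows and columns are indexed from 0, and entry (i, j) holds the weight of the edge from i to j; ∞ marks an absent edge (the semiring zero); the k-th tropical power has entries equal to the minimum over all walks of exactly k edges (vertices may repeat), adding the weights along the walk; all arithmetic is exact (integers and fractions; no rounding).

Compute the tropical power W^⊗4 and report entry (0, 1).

W^⊗2:
  [22, -2, -15, -1]
  [11, 4, 13, 11]
  [36, 8, 33, 19]
  [23, -1, -10, 4]
W^⊗3:
  [2, -5, -8, 2]
  [30, 2, -2, 12]
  [39, 15, 2, 16]
  [7, 0, -7, 7]
W^⊗4:
  [9, -7, -11, 3]
  [15, 8, -4, 10]
  [19, 12, 9, 19]
  [10, -2, -6, 8]
Key observation: the optimum is the walk 0->1->2->0->1, with weight (-9) + (-6) + 17 + (-9) = -7.
Optimal value attained by: walk 0->1->2->0->1.
Answer: (W^⊗4)[0][1] = -7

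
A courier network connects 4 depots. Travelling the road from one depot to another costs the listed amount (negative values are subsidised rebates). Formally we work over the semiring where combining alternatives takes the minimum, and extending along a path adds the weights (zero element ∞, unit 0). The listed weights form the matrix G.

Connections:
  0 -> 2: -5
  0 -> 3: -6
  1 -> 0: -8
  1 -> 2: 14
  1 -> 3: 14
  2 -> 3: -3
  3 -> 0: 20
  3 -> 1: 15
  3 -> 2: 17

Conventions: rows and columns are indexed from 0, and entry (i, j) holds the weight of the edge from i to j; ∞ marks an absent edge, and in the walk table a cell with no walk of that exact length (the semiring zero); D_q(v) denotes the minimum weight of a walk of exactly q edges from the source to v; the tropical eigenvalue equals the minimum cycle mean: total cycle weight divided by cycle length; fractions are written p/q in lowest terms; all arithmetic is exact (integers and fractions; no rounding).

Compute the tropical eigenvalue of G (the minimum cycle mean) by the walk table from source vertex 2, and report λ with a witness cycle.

q=0: [∞, ∞, 0, ∞]
q=1: [∞, ∞, ∞, -3]
q=2: [17, 12, 14, ∞]
q=3: [4, ∞, 12, 11]
q=4: [31, 26, -1, -2]
Optimal cycle mean attained by: cycle 0->2->3->1->0, total (-5) + (-3) + 15 + (-8), length 4.
Answer: λ = -1/4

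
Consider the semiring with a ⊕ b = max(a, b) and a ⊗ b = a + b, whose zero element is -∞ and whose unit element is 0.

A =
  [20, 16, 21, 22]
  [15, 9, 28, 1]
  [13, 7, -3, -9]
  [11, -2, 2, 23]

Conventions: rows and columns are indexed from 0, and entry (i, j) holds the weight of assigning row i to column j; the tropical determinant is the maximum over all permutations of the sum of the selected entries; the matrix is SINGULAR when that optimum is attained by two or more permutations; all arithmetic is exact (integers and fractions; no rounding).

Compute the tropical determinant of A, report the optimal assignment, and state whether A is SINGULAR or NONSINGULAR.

σ = (0, 1, 2, 3): 20 + 9 + (-3) + 23 = 49
σ = (0, 1, 3, 2): 20 + 9 + (-9) + 2 = 22
σ = (0, 2, 1, 3): 20 + 28 + 7 + 23 = 78
σ = (0, 2, 3, 1): 20 + 28 + (-9) + (-2) = 37
σ = (0, 3, 1, 2): 20 + 1 + 7 + 2 = 30
σ = (0, 3, 2, 1): 20 + 1 + (-3) + (-2) = 16
σ = (1, 0, 2, 3): 16 + 15 + (-3) + 23 = 51
σ = (1, 0, 3, 2): 16 + 15 + (-9) + 2 = 24
σ = (1, 2, 0, 3): 16 + 28 + 13 + 23 = 80
σ = (1, 2, 3, 0): 16 + 28 + (-9) + 11 = 46
σ = (1, 3, 0, 2): 16 + 1 + 13 + 2 = 32
σ = (1, 3, 2, 0): 16 + 1 + (-3) + 11 = 25
σ = (2, 0, 1, 3): 21 + 15 + 7 + 23 = 66
σ = (2, 0, 3, 1): 21 + 15 + (-9) + (-2) = 25
σ = (2, 1, 0, 3): 21 + 9 + 13 + 23 = 66
σ = (2, 1, 3, 0): 21 + 9 + (-9) + 11 = 32
σ = (2, 3, 0, 1): 21 + 1 + 13 + (-2) = 33
σ = (2, 3, 1, 0): 21 + 1 + 7 + 11 = 40
σ = (3, 0, 1, 2): 22 + 15 + 7 + 2 = 46
σ = (3, 0, 2, 1): 22 + 15 + (-3) + (-2) = 32
σ = (3, 1, 0, 2): 22 + 9 + 13 + 2 = 46
σ = (3, 1, 2, 0): 22 + 9 + (-3) + 11 = 39
σ = (3, 2, 0, 1): 22 + 28 + 13 + (-2) = 61
σ = (3, 2, 1, 0): 22 + 28 + 7 + 11 = 68
Optimal value attained by: σ = (1, 2, 0, 3).
Answer: det⊕(A) = 80; verdict: NONSINGULAR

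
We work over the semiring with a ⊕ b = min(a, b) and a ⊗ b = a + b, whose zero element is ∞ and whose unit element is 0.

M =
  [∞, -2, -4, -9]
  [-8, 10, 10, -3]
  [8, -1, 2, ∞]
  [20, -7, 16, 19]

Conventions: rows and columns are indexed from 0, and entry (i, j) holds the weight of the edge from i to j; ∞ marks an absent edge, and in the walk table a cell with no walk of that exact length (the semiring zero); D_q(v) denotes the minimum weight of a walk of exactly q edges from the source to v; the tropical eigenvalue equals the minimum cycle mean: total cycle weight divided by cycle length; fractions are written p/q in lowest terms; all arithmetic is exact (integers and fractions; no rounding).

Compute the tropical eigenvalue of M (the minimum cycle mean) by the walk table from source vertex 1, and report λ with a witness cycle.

q=0: [∞, 0, ∞, ∞]
q=1: [-8, 10, 10, -3]
q=2: [2, -10, -12, -17]
q=3: [-18, -24, -10, -13]
q=4: [-32, -20, -22, -27]
Optimal cycle mean attained by: cycle 0->3->1->0, total (-9) + (-7) + (-8), length 3.
Answer: λ = -8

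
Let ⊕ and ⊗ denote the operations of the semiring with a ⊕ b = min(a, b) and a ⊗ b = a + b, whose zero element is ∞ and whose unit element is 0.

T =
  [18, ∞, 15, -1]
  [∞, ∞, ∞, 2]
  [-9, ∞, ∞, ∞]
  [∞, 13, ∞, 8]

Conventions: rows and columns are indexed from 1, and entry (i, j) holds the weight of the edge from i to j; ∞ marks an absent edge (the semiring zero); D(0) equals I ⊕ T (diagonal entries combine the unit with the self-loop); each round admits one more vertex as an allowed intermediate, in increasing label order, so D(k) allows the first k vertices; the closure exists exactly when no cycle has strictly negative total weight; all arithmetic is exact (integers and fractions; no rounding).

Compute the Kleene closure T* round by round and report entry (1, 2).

D(0):
  [0, ∞, 15, -1]
  [∞, 0, ∞, 2]
  [-9, ∞, 0, ∞]
  [∞, 13, ∞, 0]
D(1):
  [0, ∞, 15, -1]
  [∞, 0, ∞, 2]
  [-9, ∞, 0, -10]
  [∞, 13, ∞, 0]
D(2):
  [0, ∞, 15, -1]
  [∞, 0, ∞, 2]
  [-9, ∞, 0, -10]
  [∞, 13, ∞, 0]
D(3):
  [0, ∞, 15, -1]
  [∞, 0, ∞, 2]
  [-9, ∞, 0, -10]
  [∞, 13, ∞, 0]
D(4):
  [0, 12, 15, -1]
  [∞, 0, ∞, 2]
  [-9, 3, 0, -10]
  [∞, 13, ∞, 0]
Answer: T*[1][2] = 12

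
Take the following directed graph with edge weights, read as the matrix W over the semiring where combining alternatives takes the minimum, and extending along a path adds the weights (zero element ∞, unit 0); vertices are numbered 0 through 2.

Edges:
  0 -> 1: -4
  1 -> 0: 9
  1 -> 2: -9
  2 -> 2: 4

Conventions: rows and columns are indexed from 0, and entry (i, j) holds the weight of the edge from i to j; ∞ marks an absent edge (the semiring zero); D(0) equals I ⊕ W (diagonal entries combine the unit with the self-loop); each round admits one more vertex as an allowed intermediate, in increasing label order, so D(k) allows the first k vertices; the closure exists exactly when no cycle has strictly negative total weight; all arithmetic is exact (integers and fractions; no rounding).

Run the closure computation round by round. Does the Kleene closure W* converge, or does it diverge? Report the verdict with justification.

D(0):
  [0, -4, ∞]
  [9, 0, -9]
  [∞, ∞, 0]
D(1):
  [0, -4, ∞]
  [9, 0, -9]
  [∞, ∞, 0]
D(2):
  [0, -4, -13]
  [9, 0, -9]
  [∞, ∞, 0]
D(3):
  [0, -4, -13]
  [9, 0, -9]
  [∞, ∞, 0]
Key observation: every diagonal entry stays at the unit through all rounds, so no improving cycle exists.
Answer: CONVERGES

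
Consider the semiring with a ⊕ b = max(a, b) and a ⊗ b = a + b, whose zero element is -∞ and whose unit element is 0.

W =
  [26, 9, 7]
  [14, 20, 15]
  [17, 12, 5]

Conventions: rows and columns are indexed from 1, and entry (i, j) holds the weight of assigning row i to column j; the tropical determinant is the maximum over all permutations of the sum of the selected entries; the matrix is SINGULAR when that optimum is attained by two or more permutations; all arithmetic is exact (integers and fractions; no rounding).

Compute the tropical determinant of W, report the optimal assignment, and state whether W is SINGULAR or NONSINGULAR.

σ = (1, 2, 3): 26 + 20 + 5 = 51
σ = (1, 3, 2): 26 + 15 + 12 = 53
σ = (2, 1, 3): 9 + 14 + 5 = 28
σ = (2, 3, 1): 9 + 15 + 17 = 41
σ = (3, 1, 2): 7 + 14 + 12 = 33
σ = (3, 2, 1): 7 + 20 + 17 = 44
Optimal value attained by: σ = (1, 3, 2).
Answer: det⊕(W) = 53; verdict: NONSINGULAR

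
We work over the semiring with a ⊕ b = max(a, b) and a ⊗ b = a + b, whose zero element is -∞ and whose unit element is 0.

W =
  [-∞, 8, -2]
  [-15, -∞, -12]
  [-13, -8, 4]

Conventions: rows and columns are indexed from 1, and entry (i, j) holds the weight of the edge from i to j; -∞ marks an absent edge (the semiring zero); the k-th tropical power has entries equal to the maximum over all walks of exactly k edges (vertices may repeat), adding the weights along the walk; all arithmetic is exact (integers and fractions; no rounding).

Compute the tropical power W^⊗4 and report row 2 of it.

W^⊗2:
  [-7, -10, 2]
  [-25, -7, -8]
  [-9, -4, 8]
W^⊗3:
  [-11, 1, 6]
  [-21, -16, -4]
  [-5, 0, 12]
W^⊗4:
  [-7, -2, 10]
  [-17, -12, 0]
  [-1, 4, 16]
Answer: row 2 of W^⊗4 = [-17, -12, 0]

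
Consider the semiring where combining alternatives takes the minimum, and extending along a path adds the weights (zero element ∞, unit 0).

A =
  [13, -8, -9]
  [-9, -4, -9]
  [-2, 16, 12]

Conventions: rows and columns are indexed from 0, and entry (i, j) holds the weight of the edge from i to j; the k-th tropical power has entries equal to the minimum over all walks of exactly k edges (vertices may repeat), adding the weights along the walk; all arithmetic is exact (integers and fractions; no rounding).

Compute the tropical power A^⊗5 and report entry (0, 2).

A^⊗2:
  [-17, -12, -17]
  [-13, -17, -18]
  [7, -10, -11]
A^⊗3:
  [-21, -25, -26]
  [-26, -21, -26]
  [-19, -14, -19]
A^⊗4:
  [-34, -29, -34]
  [-30, -34, -35]
  [-23, -27, -28]
A^⊗5:
  [-38, -42, -43]
  [-43, -38, -43]
  [-36, -31, -36]
Key observation: the optimum is the walk 0->1->0->1->0->2, with weight (-8) + (-9) + (-8) + (-9) + (-9) = -43.
Optimal value attained by: walk 0->1->0->1->0->2.
Answer: (A^⊗5)[0][2] = -43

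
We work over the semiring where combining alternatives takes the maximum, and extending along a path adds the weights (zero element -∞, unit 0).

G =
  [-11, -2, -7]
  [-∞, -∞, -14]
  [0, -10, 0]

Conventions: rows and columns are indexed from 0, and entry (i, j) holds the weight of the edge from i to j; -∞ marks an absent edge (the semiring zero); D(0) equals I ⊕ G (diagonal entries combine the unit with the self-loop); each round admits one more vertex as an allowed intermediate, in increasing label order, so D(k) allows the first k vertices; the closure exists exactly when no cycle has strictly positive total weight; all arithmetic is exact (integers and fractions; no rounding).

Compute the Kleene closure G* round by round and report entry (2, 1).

D(0):
  [0, -2, -7]
  [-∞, 0, -14]
  [0, -10, 0]
D(1):
  [0, -2, -7]
  [-∞, 0, -14]
  [0, -2, 0]
D(2):
  [0, -2, -7]
  [-∞, 0, -14]
  [0, -2, 0]
D(3):
  [0, -2, -7]
  [-14, 0, -14]
  [0, -2, 0]
Answer: G*[2][1] = -2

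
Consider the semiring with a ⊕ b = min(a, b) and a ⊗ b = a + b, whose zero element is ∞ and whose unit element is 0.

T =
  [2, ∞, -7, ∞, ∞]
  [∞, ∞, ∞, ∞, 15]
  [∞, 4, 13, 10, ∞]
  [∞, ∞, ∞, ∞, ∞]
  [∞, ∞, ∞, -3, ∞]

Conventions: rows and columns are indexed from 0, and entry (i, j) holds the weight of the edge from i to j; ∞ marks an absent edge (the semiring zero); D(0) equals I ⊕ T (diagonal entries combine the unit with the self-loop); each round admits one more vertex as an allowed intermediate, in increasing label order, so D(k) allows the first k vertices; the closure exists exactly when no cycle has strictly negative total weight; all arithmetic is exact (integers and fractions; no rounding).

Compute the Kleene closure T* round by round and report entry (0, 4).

D(0):
  [0, ∞, -7, ∞, ∞]
  [∞, 0, ∞, ∞, 15]
  [∞, 4, 0, 10, ∞]
  [∞, ∞, ∞, 0, ∞]
  [∞, ∞, ∞, -3, 0]
D(1):
  [0, ∞, -7, ∞, ∞]
  [∞, 0, ∞, ∞, 15]
  [∞, 4, 0, 10, ∞]
  [∞, ∞, ∞, 0, ∞]
  [∞, ∞, ∞, -3, 0]
D(2):
  [0, ∞, -7, ∞, ∞]
  [∞, 0, ∞, ∞, 15]
  [∞, 4, 0, 10, 19]
  [∞, ∞, ∞, 0, ∞]
  [∞, ∞, ∞, -3, 0]
D(3):
  [0, -3, -7, 3, 12]
  [∞, 0, ∞, ∞, 15]
  [∞, 4, 0, 10, 19]
  [∞, ∞, ∞, 0, ∞]
  [∞, ∞, ∞, -3, 0]
D(4):
  [0, -3, -7, 3, 12]
  [∞, 0, ∞, ∞, 15]
  [∞, 4, 0, 10, 19]
  [∞, ∞, ∞, 0, ∞]
  [∞, ∞, ∞, -3, 0]
D(5):
  [0, -3, -7, 3, 12]
  [∞, 0, ∞, 12, 15]
  [∞, 4, 0, 10, 19]
  [∞, ∞, ∞, 0, ∞]
  [∞, ∞, ∞, -3, 0]
Answer: T*[0][4] = 12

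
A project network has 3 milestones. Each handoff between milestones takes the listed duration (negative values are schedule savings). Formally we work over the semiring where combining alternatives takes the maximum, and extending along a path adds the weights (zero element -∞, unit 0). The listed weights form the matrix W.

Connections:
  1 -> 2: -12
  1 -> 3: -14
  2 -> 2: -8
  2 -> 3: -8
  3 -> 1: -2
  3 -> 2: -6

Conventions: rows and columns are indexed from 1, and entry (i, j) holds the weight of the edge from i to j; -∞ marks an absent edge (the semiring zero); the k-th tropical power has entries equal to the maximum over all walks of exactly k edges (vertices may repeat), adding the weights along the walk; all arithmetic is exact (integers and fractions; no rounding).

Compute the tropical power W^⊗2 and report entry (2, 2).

W^⊗2:
  [-16, -20, -20]
  [-10, -14, -16]
  [-∞, -14, -14]
Key observation: the optimum is the walk 2->3->2, with weight (-8) + (-6) = -14.
Optimal value attained by: walk 2->3->2.
Answer: (W^⊗2)[2][2] = -14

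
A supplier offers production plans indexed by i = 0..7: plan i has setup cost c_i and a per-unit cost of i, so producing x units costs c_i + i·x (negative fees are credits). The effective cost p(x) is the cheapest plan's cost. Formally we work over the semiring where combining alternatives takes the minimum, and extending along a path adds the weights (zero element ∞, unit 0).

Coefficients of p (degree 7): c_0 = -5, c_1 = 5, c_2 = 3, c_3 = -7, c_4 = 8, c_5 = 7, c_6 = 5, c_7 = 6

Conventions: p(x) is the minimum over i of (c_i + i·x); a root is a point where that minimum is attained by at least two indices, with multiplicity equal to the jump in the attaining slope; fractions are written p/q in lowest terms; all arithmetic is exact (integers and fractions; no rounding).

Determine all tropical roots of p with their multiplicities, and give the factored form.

hull edge (i=0, c=-5) to (i=3, c=-7): slope -2/3, span 3
hull edge (i=3, c=-7) to (i=7, c=6): slope 13/4, span 4
Factored form: p(x) = 6 ⊗ (x ⊕ (-13/4)) ⊗ (x ⊕ (-13/4)) ⊗ (x ⊕ (-13/4)) ⊗ (x ⊕ (-13/4)) ⊗ (x ⊕ 2/3) ⊗ (x ⊕ 2/3) ⊗ (x ⊕ 2/3)
Answer: roots = -13/4 (mult 4), 2/3 (mult 3)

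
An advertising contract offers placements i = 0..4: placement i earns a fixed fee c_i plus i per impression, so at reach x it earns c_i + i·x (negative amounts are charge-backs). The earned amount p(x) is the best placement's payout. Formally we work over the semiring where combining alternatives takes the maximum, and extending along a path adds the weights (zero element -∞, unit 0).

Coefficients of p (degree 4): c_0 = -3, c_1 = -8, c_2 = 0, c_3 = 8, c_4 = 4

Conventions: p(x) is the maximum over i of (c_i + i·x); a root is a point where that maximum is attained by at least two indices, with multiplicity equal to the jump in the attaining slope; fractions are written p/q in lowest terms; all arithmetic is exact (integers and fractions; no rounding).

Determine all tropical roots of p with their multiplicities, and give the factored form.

hull edge (i=0, c=-3) to (i=3, c=8): slope 11/3, span 3
hull edge (i=3, c=8) to (i=4, c=4): slope -4, span 1
Factored form: p(x) = 4 ⊗ (x ⊕ (-11/3)) ⊗ (x ⊕ (-11/3)) ⊗ (x ⊕ (-11/3)) ⊗ (x ⊕ 4)
Answer: roots = -11/3 (mult 3), 4 (mult 1)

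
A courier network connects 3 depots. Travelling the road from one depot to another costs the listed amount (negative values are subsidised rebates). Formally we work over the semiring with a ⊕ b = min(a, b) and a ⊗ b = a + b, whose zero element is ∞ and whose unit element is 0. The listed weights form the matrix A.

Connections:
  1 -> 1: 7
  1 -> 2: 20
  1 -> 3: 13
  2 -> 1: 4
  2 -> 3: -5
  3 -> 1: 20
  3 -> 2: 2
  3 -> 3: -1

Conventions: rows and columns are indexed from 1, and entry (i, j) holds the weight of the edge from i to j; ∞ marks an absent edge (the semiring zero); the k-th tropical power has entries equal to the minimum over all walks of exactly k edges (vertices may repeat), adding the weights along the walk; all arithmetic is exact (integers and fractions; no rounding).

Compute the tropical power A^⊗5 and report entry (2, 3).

A^⊗2:
  [14, 15, 12]
  [11, -3, -6]
  [6, 1, -3]
A^⊗3:
  [19, 14, 10]
  [1, -4, -8]
  [5, -1, -4]
A^⊗4:
  [18, 12, 9]
  [0, -6, -9]
  [3, -2, -6]
A^⊗5:
  [16, 11, 7]
  [-2, -7, -11]
  [2, -4, -7]
Key observation: the optimum is the walk 2->3->2->3->2->3, with weight (-5) + 2 + (-5) + 2 + (-5) = -11.
Optimal value attained by: walk 2->3->2->3->2->3.
Answer: (A^⊗5)[2][3] = -11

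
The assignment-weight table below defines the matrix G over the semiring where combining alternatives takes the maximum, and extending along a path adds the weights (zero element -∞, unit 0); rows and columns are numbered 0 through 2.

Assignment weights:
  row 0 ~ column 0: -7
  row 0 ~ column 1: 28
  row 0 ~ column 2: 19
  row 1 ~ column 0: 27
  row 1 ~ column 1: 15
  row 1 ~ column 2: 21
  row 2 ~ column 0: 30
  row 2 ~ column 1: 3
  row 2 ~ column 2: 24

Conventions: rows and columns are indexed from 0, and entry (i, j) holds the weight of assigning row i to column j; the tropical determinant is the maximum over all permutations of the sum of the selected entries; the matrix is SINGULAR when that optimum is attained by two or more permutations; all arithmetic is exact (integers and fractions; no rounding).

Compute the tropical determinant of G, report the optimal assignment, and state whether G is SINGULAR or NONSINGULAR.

σ = (0, 1, 2): (-7) + 15 + 24 = 32
σ = (0, 2, 1): (-7) + 21 + 3 = 17
σ = (1, 0, 2): 28 + 27 + 24 = 79
σ = (1, 2, 0): 28 + 21 + 30 = 79
σ = (2, 0, 1): 19 + 27 + 3 = 49
σ = (2, 1, 0): 19 + 15 + 30 = 64
Optimal value attained by: σ = (1, 0, 2).
Answer: det⊕(G) = 79; verdict: SINGULAR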